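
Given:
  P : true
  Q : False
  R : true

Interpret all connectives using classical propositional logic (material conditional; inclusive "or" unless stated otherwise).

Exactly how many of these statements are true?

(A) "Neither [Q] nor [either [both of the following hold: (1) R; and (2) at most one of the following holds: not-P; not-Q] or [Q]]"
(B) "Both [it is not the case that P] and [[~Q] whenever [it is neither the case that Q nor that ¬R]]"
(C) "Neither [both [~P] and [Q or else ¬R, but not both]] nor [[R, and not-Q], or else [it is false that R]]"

(A): Parsed as Q nor ((R and (not P nand not Q)) or Q)

not P = not True = False
not Q = not False = True
not P nand not Q = False nand True = True
R and (not P nand not Q) = True and True = True
(R and (not P nand not Q)) or Q = True or False = True
Q nor ((R and (not P nand not Q)) or Q) = False nor True = False
Hence (A) is false.

(B): This is not P and ((Q nor not R) -> not Q).

not P = not True = False
not R = not True = False
Q nor not R = False nor False = True
not Q = not False = True
(Q nor not R) -> not Q = True -> True = True
not P and ((Q nor not R) -> not Q) = False and True = False
Thus (B) is false.

(C): Parsed as (not P and (Q xor not R)) nor ((R and not Q) or not R)

not P = not True = False
not R = not True = False
Q xor not R = False xor False = False
not P and (Q xor not R) = False and False = False
not Q = not False = True
R and not Q = True and True = True
not R = not True = False
(R and not Q) or not R = True or False = True
(not P and (Q xor not R)) nor ((R and not Q) or not R) = False nor True = False
Hence (C) is false.

Count: 0.

0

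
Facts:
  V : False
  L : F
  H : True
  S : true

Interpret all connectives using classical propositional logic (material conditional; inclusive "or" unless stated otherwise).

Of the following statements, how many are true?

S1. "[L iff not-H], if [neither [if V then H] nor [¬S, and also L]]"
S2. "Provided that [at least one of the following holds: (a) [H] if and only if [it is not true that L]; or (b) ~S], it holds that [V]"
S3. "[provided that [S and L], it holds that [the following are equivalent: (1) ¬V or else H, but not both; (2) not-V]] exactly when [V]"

S1: Formalization: ((V -> H) nor (not S and L)) -> (L iff not H)

V -> H = False -> True = True
not S = not True = False
not S and L = False and False = False
(V -> H) nor (not S and L) = True nor False = False
not H = not True = False
L iff not H = False iff False = True
((V -> H) nor (not S and L)) -> (L iff not H) = False -> True = True
Thus S1 is true.

S2: Parsed as ((H iff not L) or not S) -> V

not L = not False = True
H iff not L = True iff True = True
not S = not True = False
(H iff not L) or not S = True or False = True
((H iff not L) or not S) -> V = True -> False = False
Hence S2 is false.

S3: Formalization: ((S and L) -> ((not V xor H) iff not V)) iff V

S and L = True and False = False
not V = not False = True
not V xor H = True xor True = False
not V = not False = True
(not V xor H) iff not V = False iff True = False
(S and L) -> ((not V xor H) iff not V) = False -> False = True
((S and L) -> ((not V xor H) iff not V)) iff V = True iff False = False
Thus S3 is false.

1 of the 3 statements is true.

1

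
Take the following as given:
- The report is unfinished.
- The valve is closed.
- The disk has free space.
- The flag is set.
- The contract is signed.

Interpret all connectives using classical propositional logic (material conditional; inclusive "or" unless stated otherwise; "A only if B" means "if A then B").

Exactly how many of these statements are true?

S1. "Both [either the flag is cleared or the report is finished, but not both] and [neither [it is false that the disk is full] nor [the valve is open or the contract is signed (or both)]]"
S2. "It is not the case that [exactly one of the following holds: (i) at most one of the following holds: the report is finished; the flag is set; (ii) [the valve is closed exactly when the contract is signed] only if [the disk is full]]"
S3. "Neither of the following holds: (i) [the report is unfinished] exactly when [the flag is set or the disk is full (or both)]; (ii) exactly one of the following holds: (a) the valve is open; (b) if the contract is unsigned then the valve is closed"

0

Let S = "the flag is set" (True), P = "the report is finished" (False), R = "the disk is full" (False), Q = "the valve is open" (False), U = "the contract is signed" (True).

S1: Parsed as (not S xor P) and (not R nor (Q or U))

not S = not True = False
not S xor P = False xor False = False
not R = not False = True
Q or U = False or True = True
not R nor (Q or U) = True nor True = False
(not S xor P) and (not R nor (Q or U)) = False and False = False
Thus S1 is false.

S2: This is not ((P nand S) xor ((not Q iff U) -> R)).

P nand S = False nand True = True
not Q = not False = True
not Q iff U = True iff True = True
(not Q iff U) -> R = True -> False = False
(P nand S) xor ((not Q iff U) -> R) = True xor False = True
not ((P nand S) xor ((not Q iff U) -> R)) = not True = False
Thus S2 is false.

S3: In symbols: (not P iff (S or R)) nor (Q xor (not U -> not Q))

not P = not False = True
S or R = True or False = True
not P iff (S or R) = True iff True = True
not U = not True = False
not Q = not False = True
not U -> not Q = False -> True = True
Q xor (not U -> not Q) = False xor True = True
(not P iff (S or R)) nor (Q xor (not U -> not Q)) = True nor True = False
Hence S3 is false.

0 of the 3 statements are true (none).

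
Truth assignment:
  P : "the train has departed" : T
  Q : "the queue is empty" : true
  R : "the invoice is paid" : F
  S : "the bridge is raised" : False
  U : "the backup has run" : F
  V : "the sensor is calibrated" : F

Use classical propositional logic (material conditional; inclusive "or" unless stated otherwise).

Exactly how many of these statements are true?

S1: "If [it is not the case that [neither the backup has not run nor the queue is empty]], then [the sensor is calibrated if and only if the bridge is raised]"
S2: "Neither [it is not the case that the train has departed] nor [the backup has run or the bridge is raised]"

S1: Formalization: ¬(¬U ↓ Q) → (V ↔ S)

¬U = ¬F = T
¬U ↓ Q = T ↓ T = F
¬(¬U ↓ Q) = ¬F = T
V ↔ S = F ↔ F = T
¬(¬U ↓ Q) → (V ↔ S) = T → T = T
Thus S1 is true.

S2: Parsed as ¬P ↓ (U ∨ S)

¬P = ¬T = F
U ∨ S = F ∨ F = F
¬P ↓ (U ∨ S) = F ↓ F = T
Thus S2 is true.

True statements: 2 (S1, S2).

2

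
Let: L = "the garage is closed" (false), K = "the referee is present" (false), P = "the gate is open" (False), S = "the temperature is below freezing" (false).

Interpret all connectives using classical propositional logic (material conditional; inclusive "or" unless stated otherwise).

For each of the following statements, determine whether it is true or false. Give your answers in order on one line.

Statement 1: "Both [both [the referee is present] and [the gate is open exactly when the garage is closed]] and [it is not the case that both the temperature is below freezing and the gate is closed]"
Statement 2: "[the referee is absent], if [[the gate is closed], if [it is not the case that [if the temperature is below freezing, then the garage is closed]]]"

Statement 1 F / Statement 2 T

Statement 1: In symbols: (K ∧ (P ↔ L)) ∧ (S ↑ ¬P)

P ↔ L = F ↔ F = T
K ∧ (P ↔ L) = F ∧ T = F
¬P = ¬F = T
S ↑ ¬P = F ↑ T = T
(K ∧ (P ↔ L)) ∧ (S ↑ ¬P) = F ∧ T = F
Hence Statement 1 is false.

Statement 2: In symbols: (¬(S → L) → ¬P) → ¬K

S → L = F → F = T
¬(S → L) = ¬T = F
¬P = ¬F = T
¬(S → L) → ¬P = F → T = T
¬K = ¬F = T
(¬(S → L) → ¬P) → ¬K = T → T = T
So Statement 2 is true.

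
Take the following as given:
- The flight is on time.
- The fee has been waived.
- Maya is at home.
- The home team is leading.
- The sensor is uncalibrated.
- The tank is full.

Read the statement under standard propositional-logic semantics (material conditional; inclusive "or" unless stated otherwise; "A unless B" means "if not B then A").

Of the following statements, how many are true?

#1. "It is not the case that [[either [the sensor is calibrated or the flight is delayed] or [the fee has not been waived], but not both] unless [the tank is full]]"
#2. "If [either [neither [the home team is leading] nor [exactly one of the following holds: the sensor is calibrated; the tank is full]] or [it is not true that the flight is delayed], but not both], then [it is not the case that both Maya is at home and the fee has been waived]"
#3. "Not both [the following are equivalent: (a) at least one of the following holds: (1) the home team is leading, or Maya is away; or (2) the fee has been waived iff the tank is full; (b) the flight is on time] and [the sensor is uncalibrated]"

0

Let U = "the sensor is calibrated" (F), P = "the flight is delayed" (F), Q = "the fee has been waived" (T), V = "the tank is full" (T), S = "the home team is leading" (T), R = "Maya is at home" (T).

#1: This is ¬(((U ∨ P) ⊕ ¬Q) ∨ V).

U ∨ P = F ∨ F = F
¬Q = ¬T = F
(U ∨ P) ⊕ ¬Q = F ⊕ F = F
((U ∨ P) ⊕ ¬Q) ∨ V = F ∨ T = T
¬(((U ∨ P) ⊕ ¬Q) ∨ V) = ¬T = F
So #1 is false.

#2: This is ((S ↓ (U ⊕ V)) ⊕ ¬P) → (R ↑ Q).

U ⊕ V = F ⊕ T = T
S ↓ (U ⊕ V) = T ↓ T = F
¬P = ¬F = T
(S ↓ (U ⊕ V)) ⊕ ¬P = F ⊕ T = T
R ↑ Q = T ↑ T = F
((S ↓ (U ⊕ V)) ⊕ ¬P) → (R ↑ Q) = T → F = F
So #2 is false.

#3: In symbols: (((S ∨ ¬R) ∨ (Q ↔ V)) ↔ ¬P) ↑ ¬U

¬R = ¬T = F
S ∨ ¬R = T ∨ F = T
Q ↔ V = T ↔ T = T
(S ∨ ¬R) ∨ (Q ↔ V) = T ∨ T = T
¬P = ¬F = T
((S ∨ ¬R) ∨ (Q ↔ V)) ↔ ¬P = T ↔ T = T
¬U = ¬F = T
(((S ∨ ¬R) ∨ (Q ↔ V)) ↔ ¬P) ↑ ¬U = T ↑ T = F
So #3 is false.

True statements: 0 (none).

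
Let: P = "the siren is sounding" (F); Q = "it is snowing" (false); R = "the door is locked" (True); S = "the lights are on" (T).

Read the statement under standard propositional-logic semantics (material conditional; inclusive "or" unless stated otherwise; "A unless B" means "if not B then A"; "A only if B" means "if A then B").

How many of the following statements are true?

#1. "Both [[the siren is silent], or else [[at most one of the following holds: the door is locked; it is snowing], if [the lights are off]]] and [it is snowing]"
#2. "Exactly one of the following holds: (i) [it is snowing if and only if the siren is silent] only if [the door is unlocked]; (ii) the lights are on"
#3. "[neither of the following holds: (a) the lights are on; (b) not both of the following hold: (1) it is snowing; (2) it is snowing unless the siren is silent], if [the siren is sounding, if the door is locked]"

1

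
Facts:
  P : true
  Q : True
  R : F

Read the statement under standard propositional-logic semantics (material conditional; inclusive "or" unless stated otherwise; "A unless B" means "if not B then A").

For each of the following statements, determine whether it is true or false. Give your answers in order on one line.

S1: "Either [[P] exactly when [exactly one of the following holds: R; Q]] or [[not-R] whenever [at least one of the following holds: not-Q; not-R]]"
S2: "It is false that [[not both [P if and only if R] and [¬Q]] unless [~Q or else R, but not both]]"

S1: In symbols: (P iff (R xor Q)) or ((not Q or not R) -> not R)

R xor Q = False xor True = True
P iff (R xor Q) = True iff True = True
not Q = not True = False
not R = not False = True
not Q or not R = False or True = True
not R = not False = True
(not Q or not R) -> not R = True -> True = True
(P iff (R xor Q)) or ((not Q or not R) -> not R) = True or True = True
Hence S1 is true.

S2: Formalization: not (((P iff R) nand not Q) or (not Q xor R))

P iff R = True iff False = False
not Q = not True = False
(P iff R) nand not Q = False nand False = True
not Q = not True = False
not Q xor R = False xor False = False
((P iff R) nand not Q) or (not Q xor R) = True or False = True
not (((P iff R) nand not Q) or (not Q xor R)) = not True = False
Hence S2 is false.

S1 true; S2 false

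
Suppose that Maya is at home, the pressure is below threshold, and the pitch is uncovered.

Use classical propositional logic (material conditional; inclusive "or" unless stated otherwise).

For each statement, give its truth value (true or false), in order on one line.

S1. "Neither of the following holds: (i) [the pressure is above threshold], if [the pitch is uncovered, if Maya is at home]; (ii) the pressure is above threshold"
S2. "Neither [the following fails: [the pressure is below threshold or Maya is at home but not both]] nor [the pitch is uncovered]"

Let P = "Maya is at home" (T), R = "the pitch is covered" (F), Q = "the pressure is above threshold" (F).

S1: Formalization: ((P -> ~R) -> Q) nor Q

~R = ~F = T
P -> ~R = T -> T = T
(P -> ~R) -> Q = T -> F = F
((P -> ~R) -> Q) nor Q = F nor F = T
Thus S1 is true.

S2: Parsed as ~(~Q xor P) nor ~R

~Q = ~F = T
~Q xor P = T xor T = F
~(~Q xor P) = ~F = T
~R = ~F = T
~(~Q xor P) nor ~R = T nor T = F
Hence S2 is false.

S1 true / S2 false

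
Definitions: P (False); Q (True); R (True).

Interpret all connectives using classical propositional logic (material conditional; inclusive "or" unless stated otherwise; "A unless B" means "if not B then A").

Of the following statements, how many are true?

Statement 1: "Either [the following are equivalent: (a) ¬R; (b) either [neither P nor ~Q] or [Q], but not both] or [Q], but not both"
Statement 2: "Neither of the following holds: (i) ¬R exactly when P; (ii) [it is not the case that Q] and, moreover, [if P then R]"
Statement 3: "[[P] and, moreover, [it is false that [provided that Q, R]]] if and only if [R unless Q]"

0

Statement 1: Formalization: (¬R ↔ ((P ↓ ¬Q) ⊕ Q)) ⊕ Q

¬R = ¬T = F
¬Q = ¬T = F
P ↓ ¬Q = F ↓ F = T
(P ↓ ¬Q) ⊕ Q = T ⊕ T = F
¬R ↔ ((P ↓ ¬Q) ⊕ Q) = F ↔ F = T
(¬R ↔ ((P ↓ ¬Q) ⊕ Q)) ⊕ Q = T ⊕ T = F
Hence Statement 1 is false.

Statement 2: This is (¬R ↔ P) ↓ (¬Q ∧ (P → R)).

¬R = ¬T = F
¬R ↔ P = F ↔ F = T
¬Q = ¬T = F
P → R = F → T = T
¬Q ∧ (P → R) = F ∧ T = F
(¬R ↔ P) ↓ (¬Q ∧ (P → R)) = T ↓ F = F
So Statement 2 is false.

Statement 3: In symbols: (P ∧ ¬(Q → R)) ↔ (R ∨ Q)

Q → R = T → T = T
¬(Q → R) = ¬T = F
P ∧ ¬(Q → R) = F ∧ F = F
R ∨ Q = T ∨ T = T
(P ∧ ¬(Q → R)) ↔ (R ∨ Q) = F ↔ T = F
So Statement 3 is false.

Count: 0.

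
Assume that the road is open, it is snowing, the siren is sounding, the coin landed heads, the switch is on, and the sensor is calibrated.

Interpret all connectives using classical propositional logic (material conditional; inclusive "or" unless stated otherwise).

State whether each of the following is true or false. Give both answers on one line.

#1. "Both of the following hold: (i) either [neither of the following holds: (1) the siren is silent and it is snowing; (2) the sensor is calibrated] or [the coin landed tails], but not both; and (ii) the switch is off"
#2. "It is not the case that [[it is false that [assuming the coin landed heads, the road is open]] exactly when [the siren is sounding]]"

Let R = "the siren is sounding" (T), Q = "it is snowing" (T), V = "the sensor is calibrated" (T), S = "the coin landed heads" (T), U = "the switch is on" (T), P = "the road is closed" (F).

#1: This is (((¬R ∧ Q) ↓ V) ⊕ ¬S) ∧ ¬U.

¬R = ¬T = F
¬R ∧ Q = F ∧ T = F
(¬R ∧ Q) ↓ V = F ↓ T = F
¬S = ¬T = F
((¬R ∧ Q) ↓ V) ⊕ ¬S = F ⊕ F = F
¬U = ¬T = F
(((¬R ∧ Q) ↓ V) ⊕ ¬S) ∧ ¬U = F ∧ F = F
Thus #1 is false.

#2: Parsed as ¬(¬(S → ¬P) ↔ R)

¬P = ¬F = T
S → ¬P = T → T = T
¬(S → ¬P) = ¬T = F
¬(S → ¬P) ↔ R = F ↔ T = F
¬(¬(S → ¬P) ↔ R) = ¬F = T
Thus #2 is true.

#1 F; #2 T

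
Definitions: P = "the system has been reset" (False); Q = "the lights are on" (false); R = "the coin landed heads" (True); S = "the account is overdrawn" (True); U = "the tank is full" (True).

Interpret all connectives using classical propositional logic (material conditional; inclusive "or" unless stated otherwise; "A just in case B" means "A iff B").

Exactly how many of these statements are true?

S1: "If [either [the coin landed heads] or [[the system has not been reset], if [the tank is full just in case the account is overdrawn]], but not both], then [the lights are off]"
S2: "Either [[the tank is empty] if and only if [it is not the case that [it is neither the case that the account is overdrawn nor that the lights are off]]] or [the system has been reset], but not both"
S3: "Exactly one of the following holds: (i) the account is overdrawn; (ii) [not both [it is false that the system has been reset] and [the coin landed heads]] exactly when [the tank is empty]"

S1: Formalization: (R ⊕ ((U ↔ S) → ¬P)) → ¬Q

U ↔ S = T ↔ T = T
¬P = ¬F = T
(U ↔ S) → ¬P = T → T = T
R ⊕ ((U ↔ S) → ¬P) = T ⊕ T = F
¬Q = ¬F = T
(R ⊕ ((U ↔ S) → ¬P)) → ¬Q = F → T = T
So S1 is true.

S2: In symbols: (¬U ↔ ¬(S ↓ ¬Q)) ⊕ P

¬U = ¬T = F
¬Q = ¬F = T
S ↓ ¬Q = T ↓ T = F
¬(S ↓ ¬Q) = ¬F = T
¬U ↔ ¬(S ↓ ¬Q) = F ↔ T = F
(¬U ↔ ¬(S ↓ ¬Q)) ⊕ P = F ⊕ F = F
Hence S2 is false.

S3: Formalization: S ⊕ ((¬P ↑ R) ↔ ¬U)

¬P = ¬F = T
¬P ↑ R = T ↑ T = F
¬U = ¬T = F
(¬P ↑ R) ↔ ¬U = F ↔ F = T
S ⊕ ((¬P ↑ R) ↔ ¬U) = T ⊕ T = F
Hence S3 is false.

True statements: 1.

1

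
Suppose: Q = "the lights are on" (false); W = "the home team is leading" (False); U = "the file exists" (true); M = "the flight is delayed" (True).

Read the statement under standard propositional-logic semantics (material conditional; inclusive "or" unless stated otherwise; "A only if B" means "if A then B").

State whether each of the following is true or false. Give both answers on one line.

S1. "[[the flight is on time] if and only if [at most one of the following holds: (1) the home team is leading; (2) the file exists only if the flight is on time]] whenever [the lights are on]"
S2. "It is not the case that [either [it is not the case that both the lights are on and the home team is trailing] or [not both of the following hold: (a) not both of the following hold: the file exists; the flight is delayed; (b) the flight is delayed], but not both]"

S1 true; S2 true

S1: In symbols: Q -> (~M <-> (W nand (U -> ~M)))

~M = ~T = F
~M = ~T = F
U -> ~M = T -> F = F
W nand (U -> ~M) = F nand F = T
~M <-> (W nand (U -> ~M)) = F <-> T = F
Q -> (~M <-> (W nand (U -> ~M))) = F -> F = T
So S1 is true.

S2: This is ~((Q nand ~W) xor ((U nand M) nand M)).

~W = ~F = T
Q nand ~W = F nand T = T
U nand M = T nand T = F
(U nand M) nand M = F nand T = T
(Q nand ~W) xor ((U nand M) nand M) = T xor T = F
~((Q nand ~W) xor ((U nand M) nand M)) = ~F = T
Hence S2 is true.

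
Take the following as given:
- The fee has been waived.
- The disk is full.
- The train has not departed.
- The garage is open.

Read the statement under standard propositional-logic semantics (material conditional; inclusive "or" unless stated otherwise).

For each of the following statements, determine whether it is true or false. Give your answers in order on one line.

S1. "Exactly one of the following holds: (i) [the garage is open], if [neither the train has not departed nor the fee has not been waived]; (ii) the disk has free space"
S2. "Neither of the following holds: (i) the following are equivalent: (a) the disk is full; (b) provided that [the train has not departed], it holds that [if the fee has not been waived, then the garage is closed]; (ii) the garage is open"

S1 True, S2 False

Let R = "the train has departed" (F), P = "the fee has been waived" (T), S = "the garage is closed" (F), Q = "the disk is full" (T).

S1: Formalization: ((¬R ↓ ¬P) → ¬S) ⊕ ¬Q

¬R = ¬F = T
¬P = ¬T = F
¬R ↓ ¬P = T ↓ F = F
¬S = ¬F = T
(¬R ↓ ¬P) → ¬S = F → T = T
¬Q = ¬T = F
((¬R ↓ ¬P) → ¬S) ⊕ ¬Q = T ⊕ F = T
Hence S1 is true.

S2: Parsed as (Q ↔ (¬R → (¬P → S))) ↓ ¬S

¬R = ¬F = T
¬P = ¬T = F
¬P → S = F → F = T
¬R → (¬P → S) = T → T = T
Q ↔ (¬R → (¬P → S)) = T ↔ T = T
¬S = ¬F = T
(Q ↔ (¬R → (¬P → S))) ↓ ¬S = T ↓ T = F
So S2 is false.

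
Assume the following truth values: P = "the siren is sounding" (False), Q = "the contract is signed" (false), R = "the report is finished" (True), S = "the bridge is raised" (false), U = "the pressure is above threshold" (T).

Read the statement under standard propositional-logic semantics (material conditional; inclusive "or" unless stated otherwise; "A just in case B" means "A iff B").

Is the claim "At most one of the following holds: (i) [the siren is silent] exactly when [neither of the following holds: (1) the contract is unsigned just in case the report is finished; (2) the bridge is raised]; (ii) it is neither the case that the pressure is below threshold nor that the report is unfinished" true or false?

True

Parsed as (~P <-> ((~Q <-> R) nor S)) nand (~U nor ~R)

~P = ~F = T
~Q = ~F = T
~Q <-> R = T <-> T = T
(~Q <-> R) nor S = T nor F = F
~P <-> ((~Q <-> R) nor S) = T <-> F = F
~U = ~T = F
~R = ~T = F
~U nor ~R = F nor F = T
(~P <-> ((~Q <-> R) nor S)) nand (~U nor ~R) = F nand T = T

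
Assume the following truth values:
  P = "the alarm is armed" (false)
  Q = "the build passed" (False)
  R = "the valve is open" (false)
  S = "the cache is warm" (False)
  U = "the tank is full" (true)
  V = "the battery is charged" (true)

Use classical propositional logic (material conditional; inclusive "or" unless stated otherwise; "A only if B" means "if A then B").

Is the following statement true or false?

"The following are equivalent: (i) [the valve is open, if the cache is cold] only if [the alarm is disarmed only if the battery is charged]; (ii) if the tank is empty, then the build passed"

This is ((¬S → R) → (¬P → V)) ↔ (¬U → Q).

¬S = ¬F = T
¬S → R = T → F = F
¬P = ¬F = T
¬P → V = T → T = T
(¬S → R) → (¬P → V) = F → T = T
¬U = ¬T = F
¬U → Q = F → F = T
((¬S → R) → (¬P → V)) ↔ (¬U → Q) = T ↔ T = T

True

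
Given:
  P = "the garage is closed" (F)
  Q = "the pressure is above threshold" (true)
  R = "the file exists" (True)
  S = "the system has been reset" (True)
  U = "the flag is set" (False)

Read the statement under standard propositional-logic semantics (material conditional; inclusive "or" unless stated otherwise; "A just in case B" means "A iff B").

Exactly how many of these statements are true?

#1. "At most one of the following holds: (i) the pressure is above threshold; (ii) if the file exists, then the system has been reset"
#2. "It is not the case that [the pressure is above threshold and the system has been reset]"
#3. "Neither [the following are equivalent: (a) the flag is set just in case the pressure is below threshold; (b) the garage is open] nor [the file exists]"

#1: Parsed as Q ↑ (R → S)

R → S = T → T = T
Q ↑ (R → S) = T ↑ T = F
Hence #1 is false.

#2: Parsed as ¬(Q ∧ S)

Q ∧ S = T ∧ T = T
¬(Q ∧ S) = ¬T = F
So #2 is false.

#3: Formalization: ((U ↔ ¬Q) ↔ ¬P) ↓ R

¬Q = ¬T = F
U ↔ ¬Q = F ↔ F = T
¬P = ¬F = T
(U ↔ ¬Q) ↔ ¬P = T ↔ T = T
((U ↔ ¬Q) ↔ ¬P) ↓ R = T ↓ T = F
So #3 is false.

Count: 0.

0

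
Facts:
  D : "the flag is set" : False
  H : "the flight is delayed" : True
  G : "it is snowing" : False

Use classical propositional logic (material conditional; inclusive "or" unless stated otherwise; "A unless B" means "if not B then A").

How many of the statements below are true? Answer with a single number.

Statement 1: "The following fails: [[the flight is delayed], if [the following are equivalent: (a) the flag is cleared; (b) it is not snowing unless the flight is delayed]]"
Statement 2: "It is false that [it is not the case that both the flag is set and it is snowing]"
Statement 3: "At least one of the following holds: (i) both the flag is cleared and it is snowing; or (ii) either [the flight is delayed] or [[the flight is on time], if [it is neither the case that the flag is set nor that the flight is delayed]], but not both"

0

Statement 1: In symbols: not ((not D iff (not G or H)) -> H)

not D = not False = True
not G = not False = True
not G or H = True or True = True
not D iff (not G or H) = True iff True = True
(not D iff (not G or H)) -> H = True -> True = True
not ((not D iff (not G or H)) -> H) = not True = False
Hence Statement 1 is false.

Statement 2: This is not (D nand G).

D nand G = False nand False = True
not (D nand G) = not True = False
Hence Statement 2 is false.

Statement 3: In symbols: (not D and G) or (H xor ((D nor H) -> not H))

not D = not False = True
not D and G = True and False = False
D nor H = False nor True = False
not H = not True = False
(D nor H) -> not H = False -> False = True
H xor ((D nor H) -> not H) = True xor True = False
(not D and G) or (H xor ((D nor H) -> not H)) = False or False = False
Thus Statement 3 is false.

Count: 0.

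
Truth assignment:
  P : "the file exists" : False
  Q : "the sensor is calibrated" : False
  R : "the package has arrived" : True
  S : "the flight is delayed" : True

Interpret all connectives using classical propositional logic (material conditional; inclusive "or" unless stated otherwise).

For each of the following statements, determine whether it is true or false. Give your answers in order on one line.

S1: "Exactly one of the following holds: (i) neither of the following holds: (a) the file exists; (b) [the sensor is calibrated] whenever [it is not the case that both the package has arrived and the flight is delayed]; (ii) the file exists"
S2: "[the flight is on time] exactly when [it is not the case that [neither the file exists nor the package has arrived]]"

S1 false / S2 false

S1: In symbols: (P nor ((R nand S) -> Q)) xor P

R nand S = T nand T = F
(R nand S) -> Q = F -> F = T
P nor ((R nand S) -> Q) = F nor T = F
(P nor ((R nand S) -> Q)) xor P = F xor F = F
Thus S1 is false.

S2: Parsed as ~S <-> ~(P nor R)

~S = ~T = F
P nor R = F nor T = F
~(P nor R) = ~F = T
~S <-> ~(P nor R) = F <-> T = F
So S2 is false.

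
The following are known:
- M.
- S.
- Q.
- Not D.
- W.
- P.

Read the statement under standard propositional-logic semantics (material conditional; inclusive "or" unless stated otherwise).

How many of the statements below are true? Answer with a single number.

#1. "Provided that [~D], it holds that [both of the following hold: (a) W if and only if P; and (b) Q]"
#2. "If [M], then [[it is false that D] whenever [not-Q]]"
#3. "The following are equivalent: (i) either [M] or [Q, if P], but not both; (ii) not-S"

3

#1: This is ~D -> ((W <-> P) & Q).

~D = ~F = T
W <-> P = T <-> T = T
(W <-> P) & Q = T & T = T
~D -> ((W <-> P) & Q) = T -> T = T
Hence #1 is true.

#2: This is M -> (~Q -> ~D).

~Q = ~T = F
~D = ~F = T
~Q -> ~D = F -> T = T
M -> (~Q -> ~D) = T -> T = T
So #2 is true.

#3: This is (M xor (P -> Q)) <-> ~S.

P -> Q = T -> T = T
M xor (P -> Q) = T xor T = F
~S = ~T = F
(M xor (P -> Q)) <-> ~S = F <-> F = T
Hence #3 is true.

3 of the 3 statements are true.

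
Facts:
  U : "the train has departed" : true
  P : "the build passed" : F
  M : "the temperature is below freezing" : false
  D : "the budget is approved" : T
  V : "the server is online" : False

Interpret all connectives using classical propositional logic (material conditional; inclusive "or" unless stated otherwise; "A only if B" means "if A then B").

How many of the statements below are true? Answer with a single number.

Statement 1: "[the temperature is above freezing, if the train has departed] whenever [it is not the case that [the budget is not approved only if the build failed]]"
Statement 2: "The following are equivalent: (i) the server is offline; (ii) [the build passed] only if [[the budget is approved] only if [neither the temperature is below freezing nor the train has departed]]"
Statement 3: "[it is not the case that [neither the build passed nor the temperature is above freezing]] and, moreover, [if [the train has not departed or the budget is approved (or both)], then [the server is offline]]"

3

Statement 1: Parsed as ¬(¬D → ¬P) → (U → ¬M)

¬D = ¬T = F
¬P = ¬F = T
¬D → ¬P = F → T = T
¬(¬D → ¬P) = ¬T = F
¬M = ¬F = T
U → ¬M = T → T = T
¬(¬D → ¬P) → (U → ¬M) = F → T = T
So Statement 1 is true.

Statement 2: This is ¬V ↔ (P → (D → (M ↓ U))).

¬V = ¬F = T
M ↓ U = F ↓ T = F
D → (M ↓ U) = T → F = F
P → (D → (M ↓ U)) = F → F = T
¬V ↔ (P → (D → (M ↓ U))) = T ↔ T = T
So Statement 2 is true.

Statement 3: In symbols: ¬(P ↓ ¬M) ∧ ((¬U ∨ D) → ¬V)

¬M = ¬F = T
P ↓ ¬M = F ↓ T = F
¬(P ↓ ¬M) = ¬F = T
¬U = ¬T = F
¬U ∨ D = F ∨ T = T
¬V = ¬F = T
(¬U ∨ D) → ¬V = T → T = T
¬(P ↓ ¬M) ∧ ((¬U ∨ D) → ¬V) = T ∧ T = T
So Statement 3 is true.

Count: 3.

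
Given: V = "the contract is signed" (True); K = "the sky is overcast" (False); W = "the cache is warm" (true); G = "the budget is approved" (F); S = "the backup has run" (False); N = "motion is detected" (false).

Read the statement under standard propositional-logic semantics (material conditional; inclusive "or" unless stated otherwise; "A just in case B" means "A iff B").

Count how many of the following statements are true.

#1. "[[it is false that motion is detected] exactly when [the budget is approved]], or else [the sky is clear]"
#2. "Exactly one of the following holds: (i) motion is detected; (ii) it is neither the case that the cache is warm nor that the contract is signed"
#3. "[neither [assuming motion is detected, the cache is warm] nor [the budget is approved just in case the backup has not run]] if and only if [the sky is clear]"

1

#1: Parsed as (not N iff G) or not K

not N = not False = True
not N iff G = True iff False = False
not K = not False = True
(not N iff G) or not K = False or True = True
So #1 is true.

#2: This is N xor (W nor V).

W nor V = True nor True = False
N xor (W nor V) = False xor False = False
So #2 is false.

#3: Parsed as ((N -> W) nor (G iff not S)) iff not K

N -> W = False -> True = True
not S = not False = True
G iff not S = False iff True = False
(N -> W) nor (G iff not S) = True nor False = False
not K = not False = True
((N -> W) nor (G iff not S)) iff not K = False iff True = False
Thus #3 is false.

True statements: 1 (#1).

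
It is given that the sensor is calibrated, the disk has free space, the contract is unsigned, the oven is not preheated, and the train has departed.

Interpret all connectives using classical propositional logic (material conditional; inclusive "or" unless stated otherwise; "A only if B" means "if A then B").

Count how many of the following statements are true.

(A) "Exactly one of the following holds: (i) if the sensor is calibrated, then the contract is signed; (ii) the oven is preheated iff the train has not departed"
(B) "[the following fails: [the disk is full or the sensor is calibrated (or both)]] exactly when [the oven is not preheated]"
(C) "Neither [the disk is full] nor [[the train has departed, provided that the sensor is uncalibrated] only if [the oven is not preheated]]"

1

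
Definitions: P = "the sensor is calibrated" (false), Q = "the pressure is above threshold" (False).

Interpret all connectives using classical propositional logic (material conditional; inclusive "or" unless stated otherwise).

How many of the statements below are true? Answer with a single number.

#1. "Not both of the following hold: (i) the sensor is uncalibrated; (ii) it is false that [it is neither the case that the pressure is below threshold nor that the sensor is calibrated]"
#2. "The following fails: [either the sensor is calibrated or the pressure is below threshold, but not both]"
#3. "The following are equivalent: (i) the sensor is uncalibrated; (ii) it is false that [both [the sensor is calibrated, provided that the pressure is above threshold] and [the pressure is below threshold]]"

#1: Parsed as ~P nand ~(~Q nor P)

~P = ~F = T
~Q = ~F = T
~Q nor P = T nor F = F
~(~Q nor P) = ~F = T
~P nand ~(~Q nor P) = T nand T = F
So #1 is false.

#2: In symbols: ~(P xor ~Q)

~Q = ~F = T
P xor ~Q = F xor T = T
~(P xor ~Q) = ~T = F
Thus #2 is false.

#3: Parsed as ~P <-> ~((Q -> P) & ~Q)

~P = ~F = T
Q -> P = F -> F = T
~Q = ~F = T
(Q -> P) & ~Q = T & T = T
~((Q -> P) & ~Q) = ~T = F
~P <-> ~((Q -> P) & ~Q) = T <-> F = F
So #3 is false.

Count: 0.

0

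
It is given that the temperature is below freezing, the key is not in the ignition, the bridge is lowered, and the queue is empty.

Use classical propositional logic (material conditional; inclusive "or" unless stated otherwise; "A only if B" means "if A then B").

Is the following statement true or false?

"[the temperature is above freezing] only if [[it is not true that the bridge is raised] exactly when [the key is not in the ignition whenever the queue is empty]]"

true

Let P = "the temperature is below freezing" (T), R = "the bridge is raised" (F), S = "the queue is empty" (T), Q = "the key is in the ignition" (F).
This is ¬P → (¬R ↔ (S → ¬Q)).

¬P = ¬T = F
¬R = ¬F = T
¬Q = ¬F = T
S → ¬Q = T → T = T
¬R ↔ (S → ¬Q) = T ↔ T = T
¬P → (¬R ↔ (S → ¬Q)) = F → T = T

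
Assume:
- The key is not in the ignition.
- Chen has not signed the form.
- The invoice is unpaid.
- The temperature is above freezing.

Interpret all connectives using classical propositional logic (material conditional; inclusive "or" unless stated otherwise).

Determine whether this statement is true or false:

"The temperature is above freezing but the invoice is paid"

Let S = "the temperature is below freezing" (False), R = "the invoice is paid" (False).
Parsed as not S and R

not S = not False = True
not S and R = True and False = False

False.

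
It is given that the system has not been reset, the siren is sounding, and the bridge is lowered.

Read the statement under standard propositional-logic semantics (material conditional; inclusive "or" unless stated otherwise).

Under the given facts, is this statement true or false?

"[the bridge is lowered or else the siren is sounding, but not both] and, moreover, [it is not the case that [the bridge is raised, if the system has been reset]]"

False

Let R = "the bridge is raised" (F), Q = "the siren is sounding" (T), P = "the system has been reset" (F).
Formalization: (~R xor Q) & ~(P -> R)

~R = ~F = T
~R xor Q = T xor T = F
P -> R = F -> F = T
~(P -> R) = ~T = F
(~R xor Q) & ~(P -> R) = F & F = F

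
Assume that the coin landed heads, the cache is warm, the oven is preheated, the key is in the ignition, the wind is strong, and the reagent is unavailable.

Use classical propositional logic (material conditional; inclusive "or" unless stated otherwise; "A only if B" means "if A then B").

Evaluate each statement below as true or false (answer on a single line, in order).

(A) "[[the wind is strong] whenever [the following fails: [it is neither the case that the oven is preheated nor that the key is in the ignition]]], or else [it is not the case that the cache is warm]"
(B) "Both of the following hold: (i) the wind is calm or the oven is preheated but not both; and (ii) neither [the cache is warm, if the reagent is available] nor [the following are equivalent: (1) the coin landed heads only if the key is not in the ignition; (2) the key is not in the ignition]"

Let R = "the oven is preheated" (True), Q = "the key is in the ignition" (True), S = "the wind is strong" (True), V = "the cache is warm" (True), D = "the reagent is available" (False), L = "the coin landed heads" (True).

(A): This is (not (R nor Q) -> S) or not V.

R nor Q = True nor True = False
not (R nor Q) = not False = True
not (R nor Q) -> S = True -> True = True
not V = not True = False
(not (R nor Q) -> S) or not V = True or False = True
So (A) is true.

(B): In symbols: (not S xor R) and ((D -> V) nor ((L -> not Q) iff not Q))

not S = not True = False
not S xor R = False xor True = True
D -> V = False -> True = True
not Q = not True = False
L -> not Q = True -> False = False
not Q = not True = False
(L -> not Q) iff not Q = False iff False = True
(D -> V) nor ((L -> not Q) iff not Q) = True nor True = False
(not S xor R) and ((D -> V) nor ((L -> not Q) iff not Q)) = True and False = False
Hence (B) is false.

(A) True / (B) False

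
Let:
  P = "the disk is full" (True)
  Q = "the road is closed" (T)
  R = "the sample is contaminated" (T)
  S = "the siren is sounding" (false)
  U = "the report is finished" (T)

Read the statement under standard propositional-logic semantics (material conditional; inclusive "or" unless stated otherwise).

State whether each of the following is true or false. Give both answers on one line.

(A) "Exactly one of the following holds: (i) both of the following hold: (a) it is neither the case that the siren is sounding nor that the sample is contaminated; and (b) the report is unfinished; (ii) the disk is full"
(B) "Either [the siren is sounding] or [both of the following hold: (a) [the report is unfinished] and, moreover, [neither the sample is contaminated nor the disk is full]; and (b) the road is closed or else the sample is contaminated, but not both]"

(A): Formalization: ((S ↓ R) ∧ ¬U) ⊕ P

S ↓ R = F ↓ T = F
¬U = ¬T = F
(S ↓ R) ∧ ¬U = F ∧ F = F
((S ↓ R) ∧ ¬U) ⊕ P = F ⊕ T = T
Thus (A) is true.

(B): This is S ∨ ((¬U ∧ (R ↓ P)) ∧ (Q ⊕ R)).

¬U = ¬T = F
R ↓ P = T ↓ T = F
¬U ∧ (R ↓ P) = F ∧ F = F
Q ⊕ R = T ⊕ T = F
(¬U ∧ (R ↓ P)) ∧ (Q ⊕ R) = F ∧ F = F
S ∨ ((¬U ∧ (R ↓ P)) ∧ (Q ⊕ R)) = F ∨ F = F
Thus (B) is false.

(A) T; (B) F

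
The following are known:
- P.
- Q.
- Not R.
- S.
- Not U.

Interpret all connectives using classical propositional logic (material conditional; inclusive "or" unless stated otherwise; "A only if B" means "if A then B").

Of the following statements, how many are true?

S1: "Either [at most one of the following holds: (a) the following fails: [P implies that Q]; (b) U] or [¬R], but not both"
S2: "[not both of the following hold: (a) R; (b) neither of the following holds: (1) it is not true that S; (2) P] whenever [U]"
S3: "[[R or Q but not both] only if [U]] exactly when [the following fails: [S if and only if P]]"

2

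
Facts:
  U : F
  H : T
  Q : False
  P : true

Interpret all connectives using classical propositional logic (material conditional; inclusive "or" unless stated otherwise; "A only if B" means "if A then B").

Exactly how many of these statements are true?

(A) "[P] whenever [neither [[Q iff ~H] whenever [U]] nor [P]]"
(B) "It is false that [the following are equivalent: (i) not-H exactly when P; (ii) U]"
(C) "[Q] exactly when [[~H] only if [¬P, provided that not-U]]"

1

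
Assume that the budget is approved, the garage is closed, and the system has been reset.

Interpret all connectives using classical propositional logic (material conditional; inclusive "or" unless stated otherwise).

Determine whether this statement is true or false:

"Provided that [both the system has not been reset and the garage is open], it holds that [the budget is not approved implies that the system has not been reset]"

Let R = "the system has been reset" (True), Q = "the garage is closed" (True), P = "the budget is approved" (True).
This is (not R and not Q) -> (not P -> not R).

not R = not True = False
not Q = not True = False
not R and not Q = False and False = False
not P = not True = False
not R = not True = False
not P -> not R = False -> False = True
(not R and not Q) -> (not P -> not R) = False -> True = True

True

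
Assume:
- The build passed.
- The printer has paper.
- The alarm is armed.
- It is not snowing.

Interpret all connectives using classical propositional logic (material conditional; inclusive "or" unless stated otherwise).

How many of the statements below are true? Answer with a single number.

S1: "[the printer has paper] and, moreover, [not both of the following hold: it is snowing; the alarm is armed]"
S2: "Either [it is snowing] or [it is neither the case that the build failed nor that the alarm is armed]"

Let Q = "the printer has paper" (T), S = "it is snowing" (F), R = "the alarm is armed" (T), P = "the build passed" (T).

S1: In symbols: Q & (S nand R)

S nand R = F nand T = T
Q & (S nand R) = T & T = T
Thus S1 is true.

S2: In symbols: S | (~P nor R)

~P = ~T = F
~P nor R = F nor T = F
S | (~P nor R) = F | F = F
So S2 is false.

1 of the 2 statements is true (S1).

1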